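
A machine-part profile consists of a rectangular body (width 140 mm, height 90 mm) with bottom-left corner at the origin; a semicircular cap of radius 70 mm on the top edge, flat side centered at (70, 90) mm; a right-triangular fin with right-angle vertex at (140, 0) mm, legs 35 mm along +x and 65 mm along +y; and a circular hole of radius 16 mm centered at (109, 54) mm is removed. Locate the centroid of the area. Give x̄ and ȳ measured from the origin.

x̄ = 72.98 mm, ȳ = 71.24 mm

Part | A | x̄ᵢ | ȳᵢ | A·x̄ᵢ | A·ȳᵢ
rectangular body | 12600.00 | 70.00 | 45.00 | 882000.00 | 567000.00
semicircular top | 7696.90 | 70.00 | 119.71 | 538783.14 | 921387.85
triangular fin | 1137.50 | 151.67 | 21.67 | 172520.83 | 24645.83
hole | -804.25 | 109.00 | 54.00 | -87663.00 | -43429.38
Σ | 20630.15 |  |  | 1505640.97 | 1469604.30
x̄ = 1505640.97 / 20630.15 = 72.98 mm
ȳ = 1469604.30 / 20630.15 = 71.24 mm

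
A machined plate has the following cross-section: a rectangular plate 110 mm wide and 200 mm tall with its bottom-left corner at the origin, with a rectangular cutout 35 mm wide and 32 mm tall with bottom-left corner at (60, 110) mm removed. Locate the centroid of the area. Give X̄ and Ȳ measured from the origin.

Part | A | x̄ᵢ | ȳᵢ | A·x̄ᵢ | A·ȳᵢ
plate | 22000.00 | 55.00 | 100.00 | 1210000.00 | 2200000.00
hole | -1120.00 | 77.50 | 126.00 | -86800.00 | -141120.00
Σ | 20880.00 |  |  | 1123200.00 | 2058880.00
X̄ = 1123200.00 / 20880.00 = 53.79 mm
Ȳ = 2058880.00 / 20880.00 = 98.61 mm

X̄ = 53.79 mm, Ȳ = 98.61 mm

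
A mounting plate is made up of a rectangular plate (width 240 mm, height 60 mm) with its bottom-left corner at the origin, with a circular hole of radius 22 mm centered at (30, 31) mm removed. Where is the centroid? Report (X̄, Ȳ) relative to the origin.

X̄ = 130.63 mm, Ȳ = 29.88 mm

Part | A | x̄ᵢ | ȳᵢ | A·x̄ᵢ | A·ȳᵢ
plate | 14400.00 | 120.00 | 30.00 | 1728000.00 | 432000.00
hole | -1520.53 | 30.00 | 31.00 | -45615.93 | -47136.46
Σ | 12879.47 |  |  | 1682384.07 | 384863.54
X̄ = 1682384.07 / 12879.47 = 130.63 mm
Ȳ = 384863.54 / 12879.47 = 29.88 mm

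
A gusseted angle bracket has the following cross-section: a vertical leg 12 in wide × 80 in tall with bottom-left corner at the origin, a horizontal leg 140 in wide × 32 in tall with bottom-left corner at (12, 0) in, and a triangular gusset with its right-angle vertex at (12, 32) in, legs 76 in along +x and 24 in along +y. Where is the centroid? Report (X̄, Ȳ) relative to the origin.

X̄ = 64.10 in, Ȳ = 23.07 in

vertical leg: A = 12 × 80 = 960.00, centroid at (6.00, 40.00).
horizontal leg: A = 140 × 32 = 4480.00, centroid at (82.00, 16.00).
gusset: A = ½·76·24 = 912.00, centroid at (37.33, 40.00).
ΣA = 6352.00 in²
ΣAX̄ = (960.00)(6.00) + (4480.00)(82.00) + (912.00)(37.33) = 407168.00 in³
ΣAȲ = (960.00)(40.00) + (4480.00)(16.00) + (912.00)(40.00) = 146560.00 in³
X̄ = 407168.00 / 6352.00 = 64.10 in
Ȳ = 146560.00 / 6352.00 = 23.07 in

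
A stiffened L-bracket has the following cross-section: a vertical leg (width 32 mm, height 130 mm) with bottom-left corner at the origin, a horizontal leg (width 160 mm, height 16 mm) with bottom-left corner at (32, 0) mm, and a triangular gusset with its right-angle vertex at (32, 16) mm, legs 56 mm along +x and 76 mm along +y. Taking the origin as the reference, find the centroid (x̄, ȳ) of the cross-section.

x̄ = 52.11 mm, ȳ = 42.82 mm

Part | A | x̄ᵢ | ȳᵢ | A·x̄ᵢ | A·ȳᵢ
vertical leg | 4160.00 | 16.00 | 65.00 | 66560.00 | 270400.00
horizontal leg | 2560.00 | 112.00 | 8.00 | 286720.00 | 20480.00
gusset | 2128.00 | 50.67 | 41.33 | 107818.67 | 87957.33
Σ | 8848.00 |  |  | 461098.67 | 378837.33
x̄ = 461098.67 / 8848.00 = 52.11 mm
ȳ = 378837.33 / 8848.00 = 42.82 mm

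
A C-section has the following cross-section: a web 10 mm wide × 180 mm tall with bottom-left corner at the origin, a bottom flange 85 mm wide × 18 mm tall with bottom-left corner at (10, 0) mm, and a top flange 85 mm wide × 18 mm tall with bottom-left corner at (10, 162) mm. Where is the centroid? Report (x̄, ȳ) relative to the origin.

x̄ = 34.91 mm, ȳ = 90.00 mm

web: A = 10 × 180 = 1800.00, centroid at (5.00, 90.00).
bottom flange: A = 85 × 18 = 1530.00, centroid at (52.50, 9.00).
top flange: A = 85 × 18 = 1530.00, centroid at (52.50, 171.00).
ΣA = 4860.00 mm², ΣAx̄ = 169650.00 mm³, ΣAȳ = 437400.00 mm³.
x̄ = 169650.00/4860.00 = 34.91 mm; ȳ = 437400.00/4860.00 = 90.00 mm.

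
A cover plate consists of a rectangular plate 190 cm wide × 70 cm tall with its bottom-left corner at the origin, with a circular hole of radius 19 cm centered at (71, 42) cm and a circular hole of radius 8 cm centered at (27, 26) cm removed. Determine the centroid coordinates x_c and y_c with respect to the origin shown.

x_c = 98.42 cm, y_c = 34.49 cm

plate: A = 190 × 70 = 13300.00, centroid at (95.00, 35.00).
hole 1: A = −π·19² = -1134.11, centroid at (71.00, 42.00).
hole 2: A = −π·8² = -201.06, centroid at (27.00, 26.00).
ΣA = 11964.82 cm²
ΣAx_c = (13300.00)(95.00) + (-1134.11)(71.00) + (-201.06)(27.00) = 1177549.17 cm³
ΣAy_c = (13300.00)(35.00) + (-1134.11)(42.00) + (-201.06)(26.00) = 412639.56 cm³
x_c = 1177549.17 / 11964.82 = 98.42 cm
y_c = 412639.56 / 11964.82 = 34.49 cm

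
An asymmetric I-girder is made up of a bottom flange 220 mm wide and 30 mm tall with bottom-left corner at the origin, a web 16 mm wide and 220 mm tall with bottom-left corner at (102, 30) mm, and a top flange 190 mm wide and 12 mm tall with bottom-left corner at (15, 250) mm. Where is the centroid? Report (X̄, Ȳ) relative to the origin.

X̄ = 110.00 mm, Ȳ = 94.80 mm

bottom flange: A = 220 × 30 = 6600.00, centroid at (110.00, 15.00).
web: A = 16 × 220 = 3520.00, centroid at (110.00, 140.00).
top flange: A = 190 × 12 = 2280.00, centroid at (110.00, 256.00).
ΣA = 12400.00 mm², ΣAX̄ = 1364000.00 mm³, ΣAȲ = 1175480.00 mm³.
X̄ = 1364000.00/12400.00 = 110.00 mm; Ȳ = 1175480.00/12400.00 = 94.80 mm.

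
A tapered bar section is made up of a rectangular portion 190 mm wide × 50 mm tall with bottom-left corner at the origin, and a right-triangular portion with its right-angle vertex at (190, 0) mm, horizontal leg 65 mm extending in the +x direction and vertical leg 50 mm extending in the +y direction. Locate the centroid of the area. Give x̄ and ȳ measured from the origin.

rectangular portion: A = 190 × 50 = 9500.00, centroid at (95.00, 25.00).
triangular portion: A = ½·65·50 = 1625.00, centroid at (211.67, 16.67).
ΣA = 11125.00 mm²
ΣAx̄ = (9500.00)(95.00) + (1625.00)(211.67) = 1246458.33 mm³
ΣAȳ = (9500.00)(25.00) + (1625.00)(16.67) = 264583.33 mm³
x̄ = 1246458.33 / 11125.00 = 112.04 mm
ȳ = 264583.33 / 11125.00 = 23.78 mm

x̄ = 112.04 mm, ȳ = 23.78 mm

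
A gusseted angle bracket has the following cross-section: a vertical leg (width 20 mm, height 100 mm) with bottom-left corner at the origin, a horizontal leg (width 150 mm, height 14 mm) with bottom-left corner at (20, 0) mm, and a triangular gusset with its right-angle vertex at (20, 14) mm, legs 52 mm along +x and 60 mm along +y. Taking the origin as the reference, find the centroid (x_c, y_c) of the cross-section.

x_c = 49.07 mm, y_c = 29.64 mm

vertical leg: A = 20 × 100 = 2000.00, centroid at (10.00, 50.00).
horizontal leg: A = 150 × 14 = 2100.00, centroid at (95.00, 7.00).
gusset: A = ½·52·60 = 1560.00, centroid at (37.33, 34.00).
ΣA = 5660.00 mm², ΣAx_c = 277740.00 mm³, ΣAy_c = 167740.00 mm³.
x_c = 277740.00/5660.00 = 49.07 mm; y_c = 167740.00/5660.00 = 29.64 mm.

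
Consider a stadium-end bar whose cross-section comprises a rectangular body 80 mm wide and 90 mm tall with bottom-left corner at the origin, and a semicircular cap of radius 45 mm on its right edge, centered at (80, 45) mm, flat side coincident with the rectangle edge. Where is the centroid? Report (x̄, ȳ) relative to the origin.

x̄ = 58.11 mm, ȳ = 45.00 mm

rectangular body: A = 80 × 90 = 7200.00, centroid at (40.00, 45.00).
semicircular end: A = ½π·45² = 3180.86, centroid at (99.10, 45.00).
ΣA = 10380.86 mm²
ΣAx̄ = (7200.00)(40.00) + (3180.86)(99.10) = 603219.00 mm³
ΣAȳ = (7200.00)(45.00) + (3180.86)(45.00) = 467138.82 mm³
x̄ = 603219.00 / 10380.86 = 58.11 mm
ȳ = 467138.82 / 10380.86 = 45.00 mm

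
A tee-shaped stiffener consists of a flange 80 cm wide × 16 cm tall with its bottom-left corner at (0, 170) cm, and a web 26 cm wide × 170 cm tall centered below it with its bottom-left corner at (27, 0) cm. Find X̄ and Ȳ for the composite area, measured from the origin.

X̄ = 40.00 cm, Ȳ = 105.88 cm

web: A = 26 × 170 = 4420.00, centroid at (40.00, 85.00).
flange: A = 80 × 16 = 1280.00, centroid at (40.00, 178.00).
ΣA = 5700.00 cm²
ΣAX̄ = (4420.00)(40.00) + (1280.00)(40.00) = 228000.00 cm³
ΣAȲ = (4420.00)(85.00) + (1280.00)(178.00) = 603540.00 cm³
X̄ = 228000.00 / 5700.00 = 40.00 cm
Ȳ = 603540.00 / 5700.00 = 105.88 cm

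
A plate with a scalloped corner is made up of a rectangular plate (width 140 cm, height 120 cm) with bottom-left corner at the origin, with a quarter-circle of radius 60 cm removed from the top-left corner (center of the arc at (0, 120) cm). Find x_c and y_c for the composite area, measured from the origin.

Part | A | x̄ᵢ | ȳᵢ | A·x̄ᵢ | A·ȳᵢ
plate | 16800.00 | 70.00 | 60.00 | 1176000.00 | 1008000.00
removed quarter-circle | -2827.43 | 25.46 | 94.54 | -72000.00 | -267292.01
Σ | 13972.57 |  |  | 1104000.00 | 740707.99
x_c = 1104000.00 / 13972.57 = 79.01 cm
y_c = 740707.99 / 13972.57 = 53.01 cm

x_c = 79.01 cm, y_c = 53.01 cm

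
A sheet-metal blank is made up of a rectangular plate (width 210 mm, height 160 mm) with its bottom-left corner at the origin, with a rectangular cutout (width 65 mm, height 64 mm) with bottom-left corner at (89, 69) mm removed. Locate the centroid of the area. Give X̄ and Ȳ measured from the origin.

plate: A = 210 × 160 = 33600.00, centroid at (105.00, 80.00).
hole: A = −(65 × 64) = -4160.00, centroid at (121.50, 101.00).
ΣA = 29440.00 mm², ΣAX̄ = 3022560.00 mm³, ΣAȲ = 2267840.00 mm³.
X̄ = 3022560.00/29440.00 = 102.67 mm; Ȳ = 2267840.00/29440.00 = 77.03 mm.

X̄ = 102.67 mm, Ȳ = 77.03 mm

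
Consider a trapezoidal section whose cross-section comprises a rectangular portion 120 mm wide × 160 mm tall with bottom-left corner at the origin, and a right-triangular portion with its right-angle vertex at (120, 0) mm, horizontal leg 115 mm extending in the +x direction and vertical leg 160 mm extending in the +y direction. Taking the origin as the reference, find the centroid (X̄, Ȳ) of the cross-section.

X̄ = 91.85 mm, Ȳ = 71.36 mm

rectangular portion: A = 120 × 160 = 19200.00, centroid at (60.00, 80.00).
triangular portion: A = ½·115·160 = 9200.00, centroid at (158.33, 53.33).
ΣA = 28400.00 mm², ΣAX̄ = 2608666.67 mm³, ΣAȲ = 2026666.67 mm³.
X̄ = 2608666.67/28400.00 = 91.85 mm; Ȳ = 2026666.67/28400.00 = 71.36 mm.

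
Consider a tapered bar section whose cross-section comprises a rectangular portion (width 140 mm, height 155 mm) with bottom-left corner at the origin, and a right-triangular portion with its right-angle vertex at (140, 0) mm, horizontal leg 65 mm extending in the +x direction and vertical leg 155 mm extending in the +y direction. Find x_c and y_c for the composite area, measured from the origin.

rectangular portion: A = 140 × 155 = 21700.00, centroid at (70.00, 77.50).
triangular portion: A = ½·65·155 = 5037.50, centroid at (161.67, 51.67).
ΣA = 26737.50 mm²
ΣAx_c = (21700.00)(70.00) + (5037.50)(161.67) = 2333395.83 mm³
ΣAy_c = (21700.00)(77.50) + (5037.50)(51.67) = 1942020.83 mm³
x_c = 2333395.83 / 26737.50 = 87.27 mm
y_c = 1942020.83 / 26737.50 = 72.63 mm

x_c = 87.27 mm, y_c = 72.63 mm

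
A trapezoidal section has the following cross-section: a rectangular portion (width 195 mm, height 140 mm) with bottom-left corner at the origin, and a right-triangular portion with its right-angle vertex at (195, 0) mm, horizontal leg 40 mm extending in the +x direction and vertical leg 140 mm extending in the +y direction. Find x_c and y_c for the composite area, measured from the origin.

x_c = 107.81 mm, y_c = 67.83 mm

Part | A | x̄ᵢ | ȳᵢ | A·x̄ᵢ | A·ȳᵢ
rectangular portion | 27300.00 | 97.50 | 70.00 | 2661750.00 | 1911000.00
triangular portion | 2800.00 | 208.33 | 46.67 | 583333.33 | 130666.67
Σ | 30100.00 |  |  | 3245083.33 | 2041666.67
x_c = 3245083.33 / 30100.00 = 107.81 mm
y_c = 2041666.67 / 30100.00 = 67.83 mm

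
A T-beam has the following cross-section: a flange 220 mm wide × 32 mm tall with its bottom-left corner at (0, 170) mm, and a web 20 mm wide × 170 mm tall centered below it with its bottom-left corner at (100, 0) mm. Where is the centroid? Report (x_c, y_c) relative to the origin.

x_c = 110.00 mm, y_c = 153.11 mm

web: A = 20 × 170 = 3400.00, centroid at (110.00, 85.00).
flange: A = 220 × 32 = 7040.00, centroid at (110.00, 186.00).
ΣA = 10440.00 mm²
ΣAx_c = (3400.00)(110.00) + (7040.00)(110.00) = 1148400.00 mm³
ΣAy_c = (3400.00)(85.00) + (7040.00)(186.00) = 1598440.00 mm³
x_c = 1148400.00 / 10440.00 = 110.00 mm
y_c = 1598440.00 / 10440.00 = 153.11 mm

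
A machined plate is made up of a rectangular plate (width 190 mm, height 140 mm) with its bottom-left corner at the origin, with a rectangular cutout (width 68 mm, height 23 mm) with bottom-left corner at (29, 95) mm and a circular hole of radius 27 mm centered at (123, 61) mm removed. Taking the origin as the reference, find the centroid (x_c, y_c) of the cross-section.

plate: A = 190 × 140 = 26600.00, centroid at (95.00, 70.00).
hole 1: A = −(68 × 23) = -1564.00, centroid at (63.00, 106.50).
hole 2: A = −π·27² = -2290.22, centroid at (123.00, 61.00).
ΣA = 22745.78 mm²
ΣAx_c = (26600.00)(95.00) + (-1564.00)(63.00) + (-2290.22)(123.00) = 2146770.81 mm³
ΣAy_c = (26600.00)(70.00) + (-1564.00)(106.50) + (-2290.22)(61.00) = 1555730.52 mm³
x_c = 2146770.81 / 22745.78 = 94.38 mm
y_c = 1555730.52 / 22745.78 = 68.40 mm

x_c = 94.38 mm, y_c = 68.40 mm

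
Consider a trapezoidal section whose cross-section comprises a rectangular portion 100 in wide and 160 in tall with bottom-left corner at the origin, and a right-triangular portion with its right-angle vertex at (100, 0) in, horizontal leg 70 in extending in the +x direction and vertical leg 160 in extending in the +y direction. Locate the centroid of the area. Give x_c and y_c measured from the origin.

x_c = 69.01 in, y_c = 73.09 in

rectangular portion: A = 100 × 160 = 16000.00, centroid at (50.00, 80.00).
triangular portion: A = ½·70·160 = 5600.00, centroid at (123.33, 53.33).
ΣA = 21600.00 in², ΣAx_c = 1490666.67 in³, ΣAy_c = 1578666.67 in³.
x_c = 1490666.67/21600.00 = 69.01 in; y_c = 1578666.67/21600.00 = 73.09 in.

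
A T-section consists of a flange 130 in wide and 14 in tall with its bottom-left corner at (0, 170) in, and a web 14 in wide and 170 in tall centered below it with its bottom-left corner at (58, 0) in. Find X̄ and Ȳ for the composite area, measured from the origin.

web: A = 14 × 170 = 2380.00, centroid at (65.00, 85.00).
flange: A = 130 × 14 = 1820.00, centroid at (65.00, 177.00).
ΣA = 4200.00 in², ΣAX̄ = 273000.00 in³, ΣAȲ = 524440.00 in³.
X̄ = 273000.00/4200.00 = 65.00 in; Ȳ = 524440.00/4200.00 = 124.87 in.

X̄ = 65.00 in, Ȳ = 124.87 in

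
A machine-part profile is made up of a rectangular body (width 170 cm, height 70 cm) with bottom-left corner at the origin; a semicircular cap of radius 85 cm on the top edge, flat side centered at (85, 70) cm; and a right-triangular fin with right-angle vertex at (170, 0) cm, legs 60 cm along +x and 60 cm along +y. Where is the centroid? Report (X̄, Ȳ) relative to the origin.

rectangular body: A = 170 × 70 = 11900.00, centroid at (85.00, 35.00).
semicircular top: A = ½π·85² = 11349.00, centroid at (85.00, 106.08).
triangular fin: A = ½·60·60 = 1800.00, centroid at (190.00, 20.00).
ΣA = 25049.00 cm², ΣAX̄ = 2318165.29 cm³, ΣAȲ = 1656346.91 cm³.
X̄ = 2318165.29/25049.00 = 92.55 cm; Ȳ = 1656346.91/25049.00 = 66.12 cm.

X̄ = 92.55 cm, Ȳ = 66.12 cm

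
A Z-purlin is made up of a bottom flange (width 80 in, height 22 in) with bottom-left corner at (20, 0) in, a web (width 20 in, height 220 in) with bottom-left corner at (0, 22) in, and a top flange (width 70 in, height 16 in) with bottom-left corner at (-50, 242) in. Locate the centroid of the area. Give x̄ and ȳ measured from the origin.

bottom flange: A = 80 × 22 = 1760.00, centroid at (60.00, 11.00).
web: A = 20 × 220 = 4400.00, centroid at (10.00, 132.00).
top flange: A = 70 × 16 = 1120.00, centroid at (-15.00, 250.00).
ΣA = 7280.00 in², ΣAx̄ = 132800.00 in³, ΣAȳ = 880160.00 in³.
x̄ = 132800.00/7280.00 = 18.24 in; ȳ = 880160.00/7280.00 = 120.90 in.

x̄ = 18.24 in, ȳ = 120.90 in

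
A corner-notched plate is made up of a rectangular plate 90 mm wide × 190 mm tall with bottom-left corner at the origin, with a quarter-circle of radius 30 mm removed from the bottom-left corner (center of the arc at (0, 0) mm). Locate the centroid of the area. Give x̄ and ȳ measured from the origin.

plate: A = 90 × 190 = 17100.00, centroid at (45.00, 95.00).
removed quarter-circle: A = −¼π·30² = -706.86, centroid at (12.73, 12.73).
ΣA = 16393.14 mm², ΣAx̄ = 760500.00 mm³, ΣAȳ = 1615500.00 mm³.
x̄ = 760500.00/16393.14 = 46.39 mm; ȳ = 1615500.00/16393.14 = 98.55 mm.

x̄ = 46.39 mm, ȳ = 98.55 mm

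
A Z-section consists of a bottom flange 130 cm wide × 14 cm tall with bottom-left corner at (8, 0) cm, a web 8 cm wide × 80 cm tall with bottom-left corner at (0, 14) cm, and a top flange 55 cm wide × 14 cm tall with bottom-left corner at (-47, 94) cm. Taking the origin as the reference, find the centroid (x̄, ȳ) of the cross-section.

bottom flange: A = 130 × 14 = 1820.00, centroid at (73.00, 7.00).
web: A = 8 × 80 = 640.00, centroid at (4.00, 54.00).
top flange: A = 55 × 14 = 770.00, centroid at (-19.50, 101.00).
ΣA = 3230.00 cm²
ΣAx̄ = (1820.00)(73.00) + (640.00)(4.00) + (770.00)(-19.50) = 120405.00 cm³
ΣAȳ = (1820.00)(7.00) + (640.00)(54.00) + (770.00)(101.00) = 125070.00 cm³
x̄ = 120405.00 / 3230.00 = 37.28 cm
ȳ = 125070.00 / 3230.00 = 38.72 cm

x̄ = 37.28 cm, ȳ = 38.72 cm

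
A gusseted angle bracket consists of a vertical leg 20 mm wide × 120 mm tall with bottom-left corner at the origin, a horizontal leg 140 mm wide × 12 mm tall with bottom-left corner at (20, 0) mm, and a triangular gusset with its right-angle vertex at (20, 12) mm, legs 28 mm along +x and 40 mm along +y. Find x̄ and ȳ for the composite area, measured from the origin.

Part | A | x̄ᵢ | ȳᵢ | A·x̄ᵢ | A·ȳᵢ
vertical leg | 2400.00 | 10.00 | 60.00 | 24000.00 | 144000.00
horizontal leg | 1680.00 | 90.00 | 6.00 | 151200.00 | 10080.00
gusset | 560.00 | 29.33 | 25.33 | 16426.67 | 14186.67
Σ | 4640.00 |  |  | 191626.67 | 168266.67
x̄ = 191626.67 / 4640.00 = 41.30 mm
ȳ = 168266.67 / 4640.00 = 36.26 mm

x̄ = 41.30 mm, ȳ = 36.26 mm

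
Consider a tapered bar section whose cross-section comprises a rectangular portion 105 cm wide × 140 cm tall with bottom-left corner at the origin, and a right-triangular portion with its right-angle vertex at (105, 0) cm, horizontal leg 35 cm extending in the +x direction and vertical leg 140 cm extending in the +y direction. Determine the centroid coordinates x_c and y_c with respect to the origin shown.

x_c = 61.67 cm, y_c = 66.67 cm

rectangular portion: A = 105 × 140 = 14700.00, centroid at (52.50, 70.00).
triangular portion: A = ½·35·140 = 2450.00, centroid at (116.67, 46.67).
ΣA = 17150.00 cm², ΣAx_c = 1057583.33 cm³, ΣAy_c = 1143333.33 cm³.
x_c = 1057583.33/17150.00 = 61.67 cm; y_c = 1143333.33/17150.00 = 66.67 cm.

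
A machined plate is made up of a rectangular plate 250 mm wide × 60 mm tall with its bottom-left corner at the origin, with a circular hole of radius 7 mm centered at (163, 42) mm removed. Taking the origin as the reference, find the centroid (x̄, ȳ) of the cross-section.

x̄ = 124.61 mm, ȳ = 29.88 mm

plate: A = 250 × 60 = 15000.00, centroid at (125.00, 30.00).
hole: A = −π·7² = -153.94, centroid at (163.00, 42.00).
ΣA = 14846.06 mm²
ΣAx̄ = (15000.00)(125.00) + (-153.94)(163.00) = 1849908.10 mm³
ΣAȳ = (15000.00)(30.00) + (-153.94)(42.00) = 443534.60 mm³
x̄ = 1849908.10 / 14846.06 = 124.61 mm
ȳ = 443534.60 / 14846.06 = 29.88 mm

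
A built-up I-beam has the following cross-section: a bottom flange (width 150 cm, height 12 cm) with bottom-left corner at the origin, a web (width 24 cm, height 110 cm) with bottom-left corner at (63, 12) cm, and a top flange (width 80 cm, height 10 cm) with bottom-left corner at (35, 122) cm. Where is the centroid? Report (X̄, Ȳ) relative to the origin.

bottom flange: A = 150 × 12 = 1800.00, centroid at (75.00, 6.00).
web: A = 24 × 110 = 2640.00, centroid at (75.00, 67.00).
top flange: A = 80 × 10 = 800.00, centroid at (75.00, 127.00).
ΣA = 5240.00 cm²
ΣAX̄ = (1800.00)(75.00) + (2640.00)(75.00) + (800.00)(75.00) = 393000.00 cm³
ΣAȲ = (1800.00)(6.00) + (2640.00)(67.00) + (800.00)(127.00) = 289280.00 cm³
X̄ = 393000.00 / 5240.00 = 75.00 cm
Ȳ = 289280.00 / 5240.00 = 55.21 cm

X̄ = 75.00 cm, Ȳ = 55.21 cm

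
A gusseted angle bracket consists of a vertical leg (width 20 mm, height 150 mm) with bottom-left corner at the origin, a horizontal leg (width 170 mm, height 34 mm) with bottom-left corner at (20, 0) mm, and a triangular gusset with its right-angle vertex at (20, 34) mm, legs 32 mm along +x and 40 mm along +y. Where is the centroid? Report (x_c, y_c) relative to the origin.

vertical leg: A = 20 × 150 = 3000.00, centroid at (10.00, 75.00).
horizontal leg: A = 170 × 34 = 5780.00, centroid at (105.00, 17.00).
gusset: A = ½·32·40 = 640.00, centroid at (30.67, 47.33).
ΣA = 9420.00 mm²
ΣAx_c = (3000.00)(10.00) + (5780.00)(105.00) + (640.00)(30.67) = 656526.67 mm³
ΣAy_c = (3000.00)(75.00) + (5780.00)(17.00) + (640.00)(47.33) = 353553.33 mm³
x_c = 656526.67 / 9420.00 = 69.69 mm
y_c = 353553.33 / 9420.00 = 37.53 mm

x_c = 69.69 mm, y_c = 37.53 mm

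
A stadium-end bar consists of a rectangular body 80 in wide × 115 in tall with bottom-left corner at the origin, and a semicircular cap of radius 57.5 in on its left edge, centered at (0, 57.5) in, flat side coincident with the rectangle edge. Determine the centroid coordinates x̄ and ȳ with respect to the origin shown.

rectangular body: A = 80 × 115 = 9200.00, centroid at (40.00, 57.50).
semicircular end: A = ½π·57.5² = 5193.45, centroid at (-24.40, 57.50).
ΣA = 14393.45 in²
ΣAx̄ = (9200.00)(40.00) + (5193.45)(-24.40) = 241260.42 in³
ΣAȳ = (9200.00)(57.50) + (5193.45)(57.50) = 827623.11 in³
x̄ = 241260.42 / 14393.45 = 16.76 in
ȳ = 827623.11 / 14393.45 = 57.50 in

x̄ = 16.76 in, ȳ = 57.50 in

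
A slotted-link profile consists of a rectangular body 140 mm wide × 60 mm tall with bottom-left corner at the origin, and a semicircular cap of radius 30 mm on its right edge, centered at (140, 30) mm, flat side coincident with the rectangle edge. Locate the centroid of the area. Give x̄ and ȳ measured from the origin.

rectangular body: A = 140 × 60 = 8400.00, centroid at (70.00, 30.00).
semicircular end: A = ½π·30² = 1413.72, centroid at (152.73, 30.00).
ΣA = 9813.72 mm², ΣAx̄ = 803920.34 mm³, ΣAȳ = 294411.50 mm³.
x̄ = 803920.34/9813.72 = 81.92 mm; ȳ = 294411.50/9813.72 = 30.00 mm.

x̄ = 81.92 mm, ȳ = 30.00 mm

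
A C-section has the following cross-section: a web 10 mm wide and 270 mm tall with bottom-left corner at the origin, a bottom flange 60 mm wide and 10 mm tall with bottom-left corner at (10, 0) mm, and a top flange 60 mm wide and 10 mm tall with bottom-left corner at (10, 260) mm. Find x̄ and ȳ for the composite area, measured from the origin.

x̄ = 15.77 mm, ȳ = 135.00 mm

web: A = 10 × 270 = 2700.00, centroid at (5.00, 135.00).
bottom flange: A = 60 × 10 = 600.00, centroid at (40.00, 5.00).
top flange: A = 60 × 10 = 600.00, centroid at (40.00, 265.00).
ΣA = 3900.00 mm², ΣAx̄ = 61500.00 mm³, ΣAȳ = 526500.00 mm³.
x̄ = 61500.00/3900.00 = 15.77 mm; ȳ = 526500.00/3900.00 = 135.00 mm.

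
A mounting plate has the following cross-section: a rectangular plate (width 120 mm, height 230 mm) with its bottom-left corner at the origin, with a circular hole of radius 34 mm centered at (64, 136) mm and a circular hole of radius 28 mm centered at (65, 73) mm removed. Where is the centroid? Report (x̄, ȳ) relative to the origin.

x̄ = 58.75 mm, ȳ = 116.26 mm

plate: A = 120 × 230 = 27600.00, centroid at (60.00, 115.00).
hole 1: A = −π·34² = -3631.68, centroid at (64.00, 136.00).
hole 2: A = −π·28² = -2463.01, centroid at (65.00, 73.00).
ΣA = 21505.31 mm²
ΣAx̄ = (27600.00)(60.00) + (-3631.68)(64.00) + (-2463.01)(65.00) = 1263476.85 mm³
ΣAȳ = (27600.00)(115.00) + (-3631.68)(136.00) + (-2463.01)(73.00) = 2500291.74 mm³
x̄ = 1263476.85 / 21505.31 = 58.75 mm
ȳ = 2500291.74 / 21505.31 = 116.26 mm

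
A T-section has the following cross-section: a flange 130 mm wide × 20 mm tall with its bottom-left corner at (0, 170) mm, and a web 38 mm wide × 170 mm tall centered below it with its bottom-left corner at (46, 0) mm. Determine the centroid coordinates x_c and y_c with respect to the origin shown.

x_c = 65.00 mm, y_c = 112.26 mm

web: A = 38 × 170 = 6460.00, centroid at (65.00, 85.00).
flange: A = 130 × 20 = 2600.00, centroid at (65.00, 180.00).
ΣA = 9060.00 mm²
ΣAx_c = (6460.00)(65.00) + (2600.00)(65.00) = 588900.00 mm³
ΣAy_c = (6460.00)(85.00) + (2600.00)(180.00) = 1017100.00 mm³
x_c = 588900.00 / 9060.00 = 65.00 mm
y_c = 1017100.00 / 9060.00 = 112.26 mm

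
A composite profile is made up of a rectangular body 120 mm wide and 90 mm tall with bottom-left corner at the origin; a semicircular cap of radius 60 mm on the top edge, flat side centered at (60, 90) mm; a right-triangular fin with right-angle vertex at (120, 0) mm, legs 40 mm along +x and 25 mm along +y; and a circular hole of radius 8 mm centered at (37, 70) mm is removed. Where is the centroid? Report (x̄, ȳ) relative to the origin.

x̄ = 62.46 mm, ȳ = 67.39 mm

rectangular body: A = 120 × 90 = 10800.00, centroid at (60.00, 45.00).
semicircular top: A = ½π·60² = 5654.87, centroid at (60.00, 115.46).
triangular fin: A = ½·40·25 = 500.00, centroid at (133.33, 8.33).
hole: A = −π·8² = -201.06, centroid at (37.00, 70.00).
ΣA = 16753.80 mm², ΣAx̄ = 1046519.38 mm³, ΣAȳ = 1129030.34 mm³.
x̄ = 1046519.38/16753.80 = 62.46 mm; ȳ = 1129030.34/16753.80 = 67.39 mm.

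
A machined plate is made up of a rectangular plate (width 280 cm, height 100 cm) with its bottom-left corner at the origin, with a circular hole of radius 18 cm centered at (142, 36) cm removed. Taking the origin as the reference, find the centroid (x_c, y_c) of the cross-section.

Part | A | x̄ᵢ | ȳᵢ | A·x̄ᵢ | A·ȳᵢ
plate | 28000.00 | 140.00 | 50.00 | 3920000.00 | 1400000.00
hole | -1017.88 | 142.00 | 36.00 | -144538.39 | -36643.54
Σ | 26982.12 |  |  | 3775461.61 | 1363356.46
x_c = 3775461.61 / 26982.12 = 139.92 cm
y_c = 1363356.46 / 26982.12 = 50.53 cm

x_c = 139.92 cm, y_c = 50.53 cm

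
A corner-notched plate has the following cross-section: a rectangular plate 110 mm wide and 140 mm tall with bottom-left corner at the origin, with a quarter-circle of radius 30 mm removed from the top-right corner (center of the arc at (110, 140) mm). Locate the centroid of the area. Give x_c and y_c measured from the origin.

x_c = 52.97 mm, y_c = 67.24 mm

Part | A | x̄ᵢ | ȳᵢ | A·x̄ᵢ | A·ȳᵢ
plate | 15400.00 | 55.00 | 70.00 | 847000.00 | 1078000.00
removed quarter-circle | -706.86 | 97.27 | 127.27 | -68754.42 | -89960.17
Σ | 14693.14 |  |  | 778245.58 | 988039.83
x_c = 778245.58 / 14693.14 = 52.97 mm
y_c = 988039.83 / 14693.14 = 67.24 mm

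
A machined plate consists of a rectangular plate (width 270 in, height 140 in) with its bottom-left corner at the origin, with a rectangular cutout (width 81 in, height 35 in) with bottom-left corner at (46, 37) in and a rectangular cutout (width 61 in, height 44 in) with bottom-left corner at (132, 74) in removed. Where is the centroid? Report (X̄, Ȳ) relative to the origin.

plate: A = 270 × 140 = 37800.00, centroid at (135.00, 70.00).
hole 1: A = −(81 × 35) = -2835.00, centroid at (86.50, 54.50).
hole 2: A = −(61 × 44) = -2684.00, centroid at (162.50, 96.00).
ΣA = 32281.00 in²
ΣAX̄ = (37800.00)(135.00) + (-2835.00)(86.50) + (-2684.00)(162.50) = 4421622.50 in³
ΣAȲ = (37800.00)(70.00) + (-2835.00)(54.50) + (-2684.00)(96.00) = 2233828.50 in³
X̄ = 4421622.50 / 32281.00 = 136.97 in
Ȳ = 2233828.50 / 32281.00 = 69.20 in

X̄ = 136.97 in, Ȳ = 69.20 in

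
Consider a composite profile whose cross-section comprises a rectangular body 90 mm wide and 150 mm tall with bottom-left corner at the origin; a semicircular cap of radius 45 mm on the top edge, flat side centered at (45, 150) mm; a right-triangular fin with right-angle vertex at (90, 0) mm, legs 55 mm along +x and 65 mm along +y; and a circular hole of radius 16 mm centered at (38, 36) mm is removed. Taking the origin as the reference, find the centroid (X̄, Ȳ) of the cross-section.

X̄ = 51.73 mm, Ȳ = 88.32 mm

rectangular body: A = 90 × 150 = 13500.00, centroid at (45.00, 75.00).
semicircular top: A = ½π·45² = 3180.86, centroid at (45.00, 169.10).
triangular fin: A = ½·55·65 = 1787.50, centroid at (108.33, 21.67).
hole: A = −π·16² = -804.25, centroid at (38.00, 36.00).
ΣA = 17664.11 mm², ΣAX̄ = 913723.24 mm³, ΣAȲ = 1560155.63 mm³.
X̄ = 913723.24/17664.11 = 51.73 mm; Ȳ = 1560155.63/17664.11 = 88.32 mm.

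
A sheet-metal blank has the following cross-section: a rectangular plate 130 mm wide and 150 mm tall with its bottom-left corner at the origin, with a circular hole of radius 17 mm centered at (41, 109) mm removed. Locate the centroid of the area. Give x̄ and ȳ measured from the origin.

plate: A = 130 × 150 = 19500.00, centroid at (65.00, 75.00).
hole: A = −π·17² = -907.92, centroid at (41.00, 109.00).
ΣA = 18592.08 mm²
ΣAx̄ = (19500.00)(65.00) + (-907.92)(41.00) = 1230275.27 mm³
ΣAȳ = (19500.00)(75.00) + (-907.92)(109.00) = 1363536.69 mm³
x̄ = 1230275.27 / 18592.08 = 66.17 mm
ȳ = 1363536.69 / 18592.08 = 73.34 mm

x̄ = 66.17 mm, ȳ = 73.34 mm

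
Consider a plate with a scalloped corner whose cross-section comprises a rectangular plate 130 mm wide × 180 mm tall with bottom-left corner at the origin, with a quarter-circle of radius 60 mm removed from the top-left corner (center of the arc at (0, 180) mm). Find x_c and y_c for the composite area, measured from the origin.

plate: A = 130 × 180 = 23400.00, centroid at (65.00, 90.00).
removed quarter-circle: A = −¼π·60² = -2827.43, centroid at (25.46, 154.54).
ΣA = 20572.57 mm², ΣAx_c = 1449000.00 mm³, ΣAy_c = 1669061.99 mm³.
x_c = 1449000.00/20572.57 = 70.43 mm; y_c = 1669061.99/20572.57 = 81.13 mm.

x_c = 70.43 mm, y_c = 81.13 mm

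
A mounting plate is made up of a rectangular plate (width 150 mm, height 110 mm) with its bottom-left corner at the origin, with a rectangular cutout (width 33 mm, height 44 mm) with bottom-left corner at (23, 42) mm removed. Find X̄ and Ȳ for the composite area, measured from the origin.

X̄ = 78.43 mm, Ȳ = 54.13 mm

plate: A = 150 × 110 = 16500.00, centroid at (75.00, 55.00).
hole: A = −(33 × 44) = -1452.00, centroid at (39.50, 64.00).
ΣA = 15048.00 mm²
ΣAX̄ = (16500.00)(75.00) + (-1452.00)(39.50) = 1180146.00 mm³
ΣAȲ = (16500.00)(55.00) + (-1452.00)(64.00) = 814572.00 mm³
X̄ = 1180146.00 / 15048.00 = 78.43 mm
Ȳ = 814572.00 / 15048.00 = 54.13 mm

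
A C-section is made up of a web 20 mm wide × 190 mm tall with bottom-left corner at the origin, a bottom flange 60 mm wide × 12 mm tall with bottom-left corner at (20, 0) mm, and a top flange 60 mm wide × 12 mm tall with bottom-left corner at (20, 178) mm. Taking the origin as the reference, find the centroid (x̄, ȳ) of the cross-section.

web: A = 20 × 190 = 3800.00, centroid at (10.00, 95.00).
bottom flange: A = 60 × 12 = 720.00, centroid at (50.00, 6.00).
top flange: A = 60 × 12 = 720.00, centroid at (50.00, 184.00).
ΣA = 5240.00 mm², ΣAx̄ = 110000.00 mm³, ΣAȳ = 497800.00 mm³.
x̄ = 110000.00/5240.00 = 20.99 mm; ȳ = 497800.00/5240.00 = 95.00 mm.

x̄ = 20.99 mm, ȳ = 95.00 mm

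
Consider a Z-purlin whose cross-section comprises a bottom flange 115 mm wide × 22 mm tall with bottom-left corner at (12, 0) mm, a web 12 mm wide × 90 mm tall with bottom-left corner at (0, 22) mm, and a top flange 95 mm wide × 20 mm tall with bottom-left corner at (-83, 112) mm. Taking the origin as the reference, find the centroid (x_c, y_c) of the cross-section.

x_c = 20.85 mm, y_c = 60.25 mm

bottom flange: A = 115 × 22 = 2530.00, centroid at (69.50, 11.00).
web: A = 12 × 90 = 1080.00, centroid at (6.00, 67.00).
top flange: A = 95 × 20 = 1900.00, centroid at (-35.50, 122.00).
ΣA = 5510.00 mm², ΣAx_c = 114865.00 mm³, ΣAy_c = 331990.00 mm³.
x_c = 114865.00/5510.00 = 20.85 mm; y_c = 331990.00/5510.00 = 60.25 mm.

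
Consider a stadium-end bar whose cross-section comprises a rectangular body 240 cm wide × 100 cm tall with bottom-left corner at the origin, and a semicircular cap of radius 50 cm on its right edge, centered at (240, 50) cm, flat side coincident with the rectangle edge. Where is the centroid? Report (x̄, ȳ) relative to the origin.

rectangular body: A = 240 × 100 = 24000.00, centroid at (120.00, 50.00).
semicircular end: A = ½π·50² = 3926.99, centroid at (261.22, 50.00).
ΣA = 27926.99 cm²
ΣAx̄ = (24000.00)(120.00) + (3926.99)(261.22) = 3905811.13 cm³
ΣAȳ = (24000.00)(50.00) + (3926.99)(50.00) = 1396349.54 cm³
x̄ = 3905811.13 / 27926.99 = 139.86 cm
ȳ = 1396349.54 / 27926.99 = 50.00 cm

x̄ = 139.86 cm, ȳ = 50.00 cm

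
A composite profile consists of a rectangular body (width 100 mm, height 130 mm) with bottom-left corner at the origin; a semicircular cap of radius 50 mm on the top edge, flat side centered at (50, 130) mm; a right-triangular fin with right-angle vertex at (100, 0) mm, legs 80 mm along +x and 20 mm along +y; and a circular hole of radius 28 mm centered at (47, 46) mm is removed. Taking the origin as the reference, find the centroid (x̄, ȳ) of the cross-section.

x̄ = 54.50 mm, ȳ = 87.19 mm

Part | A | x̄ᵢ | ȳᵢ | A·x̄ᵢ | A·ȳᵢ
rectangular body | 13000.00 | 50.00 | 65.00 | 650000.00 | 845000.00
semicircular top | 3926.99 | 50.00 | 151.22 | 196349.54 | 593842.14
triangular fin | 800.00 | 126.67 | 6.67 | 101333.33 | 5333.33
hole | -2463.01 | 47.00 | 46.00 | -115761.41 | -113298.40
Σ | 15263.98 |  |  | 831921.47 | 1330877.08
x̄ = 831921.47 / 15263.98 = 54.50 mm
ȳ = 1330877.08 / 15263.98 = 87.19 mm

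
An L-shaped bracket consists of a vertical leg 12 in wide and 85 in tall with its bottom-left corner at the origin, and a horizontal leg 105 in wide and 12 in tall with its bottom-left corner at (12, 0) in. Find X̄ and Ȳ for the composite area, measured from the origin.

X̄ = 38.33 in, Ȳ = 22.33 in

vertical leg: A = 12 × 85 = 1020.00, centroid at (6.00, 42.50).
horizontal leg: A = 105 × 12 = 1260.00, centroid at (64.50, 6.00).
ΣA = 2280.00 in²
ΣAX̄ = (1020.00)(6.00) + (1260.00)(64.50) = 87390.00 in³
ΣAȲ = (1020.00)(42.50) + (1260.00)(6.00) = 50910.00 in³
X̄ = 87390.00 / 2280.00 = 38.33 in
Ȳ = 50910.00 / 2280.00 = 22.33 in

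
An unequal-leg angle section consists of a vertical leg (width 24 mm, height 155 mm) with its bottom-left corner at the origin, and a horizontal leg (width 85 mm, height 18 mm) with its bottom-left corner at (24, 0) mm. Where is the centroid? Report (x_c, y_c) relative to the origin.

vertical leg: A = 24 × 155 = 3720.00, centroid at (12.00, 77.50).
horizontal leg: A = 85 × 18 = 1530.00, centroid at (66.50, 9.00).
ΣA = 5250.00 mm², ΣAx_c = 146385.00 mm³, ΣAy_c = 302070.00 mm³.
x_c = 146385.00/5250.00 = 27.88 mm; y_c = 302070.00/5250.00 = 57.54 mm.

x_c = 27.88 mm, y_c = 57.54 mm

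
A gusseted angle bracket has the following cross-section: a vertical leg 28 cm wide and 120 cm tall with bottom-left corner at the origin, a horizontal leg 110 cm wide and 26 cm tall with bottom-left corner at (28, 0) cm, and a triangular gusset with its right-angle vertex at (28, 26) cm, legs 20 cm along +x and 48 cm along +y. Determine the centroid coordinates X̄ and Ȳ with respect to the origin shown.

X̄ = 44.93 cm, Ȳ = 38.65 cm

vertical leg: A = 28 × 120 = 3360.00, centroid at (14.00, 60.00).
horizontal leg: A = 110 × 26 = 2860.00, centroid at (83.00, 13.00).
gusset: A = ½·20·48 = 480.00, centroid at (34.67, 42.00).
ΣA = 6700.00 cm²
ΣAX̄ = (3360.00)(14.00) + (2860.00)(83.00) + (480.00)(34.67) = 301060.00 cm³
ΣAȲ = (3360.00)(60.00) + (2860.00)(13.00) + (480.00)(42.00) = 258940.00 cm³
X̄ = 301060.00 / 6700.00 = 44.93 cm
Ȳ = 258940.00 / 6700.00 = 38.65 cm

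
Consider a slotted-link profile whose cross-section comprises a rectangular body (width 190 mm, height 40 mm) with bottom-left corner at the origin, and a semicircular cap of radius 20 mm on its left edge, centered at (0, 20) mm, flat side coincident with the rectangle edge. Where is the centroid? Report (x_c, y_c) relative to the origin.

Part | A | x̄ᵢ | ȳᵢ | A·x̄ᵢ | A·ȳᵢ
rectangular body | 7600.00 | 95.00 | 20.00 | 722000.00 | 152000.00
semicircular end | 628.32 | -8.49 | 20.00 | -5333.33 | 12566.37
Σ | 8228.32 |  |  | 716666.67 | 164566.37
x_c = 716666.67 / 8228.32 = 87.10 mm
y_c = 164566.37 / 8228.32 = 20.00 mm

x_c = 87.10 mm, y_c = 20.00 mm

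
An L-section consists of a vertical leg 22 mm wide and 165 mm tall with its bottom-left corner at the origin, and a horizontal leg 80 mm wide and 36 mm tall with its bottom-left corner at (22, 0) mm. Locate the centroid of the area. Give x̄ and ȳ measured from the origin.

vertical leg: A = 22 × 165 = 3630.00, centroid at (11.00, 82.50).
horizontal leg: A = 80 × 36 = 2880.00, centroid at (62.00, 18.00).
ΣA = 6510.00 mm²
ΣAx̄ = (3630.00)(11.00) + (2880.00)(62.00) = 218490.00 mm³
ΣAȳ = (3630.00)(82.50) + (2880.00)(18.00) = 351315.00 mm³
x̄ = 218490.00 / 6510.00 = 33.56 mm
ȳ = 351315.00 / 6510.00 = 53.97 mm

x̄ = 33.56 mm, ȳ = 53.97 mm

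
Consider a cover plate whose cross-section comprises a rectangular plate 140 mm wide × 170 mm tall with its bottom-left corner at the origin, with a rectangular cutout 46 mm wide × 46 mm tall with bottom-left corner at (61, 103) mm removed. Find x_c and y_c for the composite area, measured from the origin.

x_c = 68.63 mm, y_c = 81.00 mm

Part | A | x̄ᵢ | ȳᵢ | A·x̄ᵢ | A·ȳᵢ
plate | 23800.00 | 70.00 | 85.00 | 1666000.00 | 2023000.00
hole | -2116.00 | 84.00 | 126.00 | -177744.00 | -266616.00
Σ | 21684.00 |  |  | 1488256.00 | 1756384.00
x_c = 1488256.00 / 21684.00 = 68.63 mm
y_c = 1756384.00 / 21684.00 = 81.00 mm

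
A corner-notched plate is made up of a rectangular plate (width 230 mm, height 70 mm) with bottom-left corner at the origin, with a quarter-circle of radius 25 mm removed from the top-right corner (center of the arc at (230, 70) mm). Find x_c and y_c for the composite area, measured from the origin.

x_c = 111.72 mm, y_c = 34.23 mm

Part | A | x̄ᵢ | ȳᵢ | A·x̄ᵢ | A·ȳᵢ
plate | 16100.00 | 115.00 | 35.00 | 1851500.00 | 563500.00
removed quarter-circle | -490.87 | 219.39 | 59.39 | -107692.65 | -29152.84
Σ | 15609.13 |  |  | 1743807.35 | 534347.16
x_c = 1743807.35 / 15609.13 = 111.72 mm
y_c = 534347.16 / 15609.13 = 34.23 mm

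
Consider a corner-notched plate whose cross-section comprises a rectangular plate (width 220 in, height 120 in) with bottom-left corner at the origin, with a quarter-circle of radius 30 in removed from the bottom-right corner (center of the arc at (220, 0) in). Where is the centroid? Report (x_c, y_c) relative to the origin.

Part | A | x̄ᵢ | ȳᵢ | A·x̄ᵢ | A·ȳᵢ
plate | 26400.00 | 110.00 | 60.00 | 2904000.00 | 1584000.00
removed quarter-circle | -706.86 | 207.27 | 12.73 | -146508.84 | -9000.00
Σ | 25693.14 |  |  | 2757491.16 | 1575000.00
x_c = 2757491.16 / 25693.14 = 107.32 in
y_c = 1575000.00 / 25693.14 = 61.30 in

x_c = 107.32 in, y_c = 61.30 in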